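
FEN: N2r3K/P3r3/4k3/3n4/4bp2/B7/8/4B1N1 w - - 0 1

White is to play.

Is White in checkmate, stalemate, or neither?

White to move; white king on h8.
In check: yes, from the black rook on d8.
King squares — g7: attacked by Re7; h7: attacked by Be4; g8: attacked by Rd8.
Legal moves for White: none.
In check with no legal moves → checkmate.

checkmate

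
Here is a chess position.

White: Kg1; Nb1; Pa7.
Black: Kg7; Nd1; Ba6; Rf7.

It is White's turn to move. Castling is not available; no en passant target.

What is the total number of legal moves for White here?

10

White to move; king on g1.
In check: no.
Legal moves: Kh2, Kg2, Kh1, Nc3, Na3, Nd2, a8=Q, a8=R, a8=B, a8=N.
Count: 10.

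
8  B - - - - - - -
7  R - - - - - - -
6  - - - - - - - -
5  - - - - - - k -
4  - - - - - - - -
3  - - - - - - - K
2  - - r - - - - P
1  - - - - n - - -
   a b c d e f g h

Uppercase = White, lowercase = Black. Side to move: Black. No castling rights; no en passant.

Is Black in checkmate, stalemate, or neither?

Black to move; black king on g5.
In check: no.
Legal moves for Black include: Kh6, Kg6, Kf6, Kh5, Kf5, Kf4, Rc8, Rc7, Rc6, Rc5, Rc4, Rc3+, Rxh2+, Rg2, Rf2, Re2, Rd2, Rb2, ... (list truncated; more exist).
Black has legal moves and is not in check → neither.

neither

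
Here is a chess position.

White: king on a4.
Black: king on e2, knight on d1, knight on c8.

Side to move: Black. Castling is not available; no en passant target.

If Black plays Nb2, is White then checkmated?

After Nb2: white king on a4; in check: yes, from the black knight on b2.
White has 5 legal replies: Kb5, Ka5, Kb4, Kb3, Ka3.
In check but a legal move exists → not checkmate.

no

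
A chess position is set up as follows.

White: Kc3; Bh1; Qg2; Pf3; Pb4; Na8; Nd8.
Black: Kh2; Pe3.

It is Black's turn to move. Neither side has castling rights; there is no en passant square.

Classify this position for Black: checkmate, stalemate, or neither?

Black to move; black king on h2.
In check: yes, from the white queen on g2.
King squares — g1: attacked by Qg2; h1: attacked by Qg2; g2: attacked by Bh1; g3: attacked by Qg2; h3: attacked by Qg2.
Legal moves for Black: none.
In check with no legal moves → checkmate.

checkmate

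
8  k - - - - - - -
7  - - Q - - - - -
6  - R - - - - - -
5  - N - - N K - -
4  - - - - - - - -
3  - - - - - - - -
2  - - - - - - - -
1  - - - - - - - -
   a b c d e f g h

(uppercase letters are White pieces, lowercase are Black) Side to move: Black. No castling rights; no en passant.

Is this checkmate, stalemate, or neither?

stalemate

Black to move; black king on a8.
In check: no.
King squares — a7: attacked by Nb5; b7: attacked by Rb6; b8: attacked by Rb6.
Legal moves for Black: none.
Not in check and no legal moves → stalemate.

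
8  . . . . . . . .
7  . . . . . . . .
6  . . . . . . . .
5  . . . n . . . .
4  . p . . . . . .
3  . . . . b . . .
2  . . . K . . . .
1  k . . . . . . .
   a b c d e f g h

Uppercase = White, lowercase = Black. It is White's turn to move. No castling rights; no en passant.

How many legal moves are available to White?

White to move; king on d2.
In check: yes, from the black bishop on e3.
Legal moves: Kd3, Ke2, Kc2, Ke1, Kd1.
Count: 5.

5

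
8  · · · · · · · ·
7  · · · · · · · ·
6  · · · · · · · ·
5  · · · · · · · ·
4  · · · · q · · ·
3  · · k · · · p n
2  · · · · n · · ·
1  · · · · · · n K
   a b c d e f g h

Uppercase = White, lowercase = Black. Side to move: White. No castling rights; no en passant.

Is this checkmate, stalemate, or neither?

checkmate

White to move; white king on h1.
In check: yes, from the black queen on e4.
King squares — g1: attacked by Ne2; g2: attacked by Qe4; h2: attacked by Pg3.
Legal moves for White: none.
In check with no legal moves → checkmate.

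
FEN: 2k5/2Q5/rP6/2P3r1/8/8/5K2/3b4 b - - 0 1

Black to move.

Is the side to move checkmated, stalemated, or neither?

Black to move; black king on c8.
In check: yes, from the white queen on c7.
King squares — b7: attacked by Qc7; c7: attacked by Pb6; d7: attacked by Qc7; b8: attacked by Qc7; d8: attacked by Qc7.
Legal moves for Black: none.
In check with no legal moves → checkmate.

checkmate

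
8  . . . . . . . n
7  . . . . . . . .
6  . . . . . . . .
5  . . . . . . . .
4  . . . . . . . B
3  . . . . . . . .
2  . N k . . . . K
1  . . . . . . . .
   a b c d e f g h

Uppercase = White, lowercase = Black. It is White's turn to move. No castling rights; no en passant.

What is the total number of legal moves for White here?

White to move; king on h2.
In check: no.
Legal moves: Bd8, Be7, Bf6, Bg5, Bg3, Bf2, Be1, Kh3, Kg3, Kg2, Kh1, Kg1, Nc4, Na4, Nd3, Nd1.
Count: 16.

16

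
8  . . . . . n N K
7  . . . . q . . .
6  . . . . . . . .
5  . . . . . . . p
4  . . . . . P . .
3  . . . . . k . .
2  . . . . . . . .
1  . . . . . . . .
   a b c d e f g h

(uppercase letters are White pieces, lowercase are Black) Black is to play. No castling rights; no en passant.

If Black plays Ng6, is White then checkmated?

yes

After Ng6: white king on h8; in check: yes, from the black knight on g6.
King squares — g7: attacked by Qe7; h7: attacked by Qe7; g8: own knight.
White has no legal moves → checkmate.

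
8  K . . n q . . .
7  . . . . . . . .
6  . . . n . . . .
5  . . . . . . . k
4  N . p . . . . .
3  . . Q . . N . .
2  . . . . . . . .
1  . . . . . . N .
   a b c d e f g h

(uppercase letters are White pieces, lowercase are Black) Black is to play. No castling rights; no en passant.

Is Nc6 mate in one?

After Nc6: white king on a8; in check: yes, from the black queen on e8.
King squares — a7: attacked by Nc6; b7: attacked by Nd6; b8: attacked by Nc6.
White has no legal moves → checkmate.

yes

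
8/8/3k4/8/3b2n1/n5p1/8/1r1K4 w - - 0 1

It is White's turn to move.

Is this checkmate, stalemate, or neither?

White to move; white king on d1.
In check: yes, from the black rook on b1.
King squares — c1: attacked by Rb1; e1: attacked by Rb1; c2: attacked by Na3; d2: available; e2: available.
Legal moves for White: Ke2, Kd2.
White is in check but has 2 legal moves → neither.

neither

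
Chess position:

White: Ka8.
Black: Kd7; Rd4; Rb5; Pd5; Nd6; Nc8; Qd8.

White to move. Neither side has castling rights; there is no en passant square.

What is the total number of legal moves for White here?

0

White to move; king on a8.
In check: no.
Legal moves: none.
Count: 0.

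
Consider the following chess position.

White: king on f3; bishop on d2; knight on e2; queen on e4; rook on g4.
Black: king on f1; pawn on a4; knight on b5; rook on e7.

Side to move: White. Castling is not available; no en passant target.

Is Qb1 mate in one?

yes

After Qb1: black king on f1; in check: yes, from the white queen on b1.
King squares — e1: attacked by Qb1; g1: attacked by Qb1; e2: attacked by Kf3; f2: attacked by Kf3; g2: attacked by Kf3.
Black has no legal moves → checkmate.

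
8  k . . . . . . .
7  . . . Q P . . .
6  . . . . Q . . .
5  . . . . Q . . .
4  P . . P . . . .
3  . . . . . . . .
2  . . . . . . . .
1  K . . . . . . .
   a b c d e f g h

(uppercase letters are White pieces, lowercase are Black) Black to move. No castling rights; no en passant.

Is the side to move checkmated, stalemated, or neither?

stalemate

Black to move; black king on a8.
In check: no.
King squares — a7: attacked by Qd7; b7: attacked by Qd7; b8: attacked by Qe5.
Legal moves for Black: none.
Not in check and no legal moves → stalemate.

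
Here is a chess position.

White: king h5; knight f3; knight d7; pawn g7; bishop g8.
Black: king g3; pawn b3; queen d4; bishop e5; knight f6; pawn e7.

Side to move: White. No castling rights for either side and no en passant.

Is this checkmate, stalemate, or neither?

White to move; white king on h5.
In check: yes, from the black knight on f6.
Legal moves for White: Kh6, Kg6, Kg5, Nxf6.
White is in check but has 4 legal moves → neither.

neither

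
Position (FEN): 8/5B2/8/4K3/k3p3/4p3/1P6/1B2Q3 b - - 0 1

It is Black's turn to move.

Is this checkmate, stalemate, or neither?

neither

Black to move; black king on a4.
In check: no.
Legal moves for Black: Kb5, e2.
Black has 2 legal moves and is not in check → neither.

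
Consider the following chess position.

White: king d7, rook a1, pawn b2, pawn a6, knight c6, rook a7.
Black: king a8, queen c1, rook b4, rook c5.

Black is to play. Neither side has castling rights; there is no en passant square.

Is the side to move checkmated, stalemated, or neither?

checkmate

Black to move; black king on a8.
In check: yes, from the white rook on a7.
King squares — a7: attacked by Nc6; b7: attacked by Pa6; b8: attacked by Nc6.
Legal moves for Black: none.
In check with no legal moves → checkmate.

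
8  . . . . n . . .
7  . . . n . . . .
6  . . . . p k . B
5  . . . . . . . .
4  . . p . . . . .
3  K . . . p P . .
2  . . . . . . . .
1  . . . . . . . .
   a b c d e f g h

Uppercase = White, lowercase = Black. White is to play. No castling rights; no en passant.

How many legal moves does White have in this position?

10

White to move; king on a3.
In check: no.
Legal moves: Bf8, Bg7+, Bg5+, Bf4, Bxe3, Kb4, Ka4, Kb2, Ka2, f4.
Count: 10.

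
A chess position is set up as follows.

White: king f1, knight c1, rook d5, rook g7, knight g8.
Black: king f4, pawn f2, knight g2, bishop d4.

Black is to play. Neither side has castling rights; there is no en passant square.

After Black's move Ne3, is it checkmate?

no

After Ne3: white king on f1; in check: yes, from the black knight on e3.
White has 2 legal replies: Kxf2, Ke2.
In check but a legal move exists → not checkmate.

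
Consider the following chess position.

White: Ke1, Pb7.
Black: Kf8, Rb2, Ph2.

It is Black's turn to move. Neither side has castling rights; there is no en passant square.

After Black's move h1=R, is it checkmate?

yes

After h1=R: white king on e1; in check: yes, from the black rook on h1.
King squares — d1: attacked by Rh1; f1: attacked by Rh1; d2: attacked by Rb2; e2: attacked by Rb2; f2: attacked by Rb2.
White has no legal moves → checkmate.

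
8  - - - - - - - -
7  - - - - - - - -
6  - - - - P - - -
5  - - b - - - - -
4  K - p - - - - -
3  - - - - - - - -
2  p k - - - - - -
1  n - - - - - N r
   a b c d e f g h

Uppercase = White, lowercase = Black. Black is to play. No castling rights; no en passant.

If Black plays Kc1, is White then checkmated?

no

After Kc1: white king on a4; in check: no.
White is not in check, so this cannot be checkmate.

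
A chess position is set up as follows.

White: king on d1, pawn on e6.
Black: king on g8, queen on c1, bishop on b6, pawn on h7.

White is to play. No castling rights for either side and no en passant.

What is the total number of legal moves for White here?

2

White to move; king on d1.
In check: yes, from the black queen on c1.
Legal moves: Ke2, Kxc1.
Count: 2.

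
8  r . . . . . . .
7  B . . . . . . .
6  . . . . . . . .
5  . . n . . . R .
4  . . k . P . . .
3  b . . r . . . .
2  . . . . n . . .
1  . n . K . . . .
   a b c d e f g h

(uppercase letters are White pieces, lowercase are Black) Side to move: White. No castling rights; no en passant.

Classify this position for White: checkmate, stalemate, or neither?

White to move; white king on d1.
In check: yes, from the black rook on d3.
King squares — c1: attacked by Ne2; e1: available; c2: available; d2: attacked by Nb1; e2: available.
Legal moves for White: Kxe2, Kc2, Ke1.
White is in check but has 3 legal moves → neither.

neither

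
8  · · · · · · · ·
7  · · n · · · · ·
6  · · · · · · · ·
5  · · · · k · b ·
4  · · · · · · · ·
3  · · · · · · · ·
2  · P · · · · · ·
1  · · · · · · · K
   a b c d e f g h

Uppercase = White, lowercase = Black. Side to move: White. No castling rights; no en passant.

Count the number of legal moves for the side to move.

5

White to move; king on h1.
In check: no.
Legal moves: Kh2, Kg2, Kg1, b3, b4.
Count: 5.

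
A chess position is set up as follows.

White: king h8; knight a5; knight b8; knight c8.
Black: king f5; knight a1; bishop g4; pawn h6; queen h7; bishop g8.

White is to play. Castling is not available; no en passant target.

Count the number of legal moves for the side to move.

White to move; king on h8.
In check: yes, from the black queen on h7.
Legal moves: none.
Count: 0.

0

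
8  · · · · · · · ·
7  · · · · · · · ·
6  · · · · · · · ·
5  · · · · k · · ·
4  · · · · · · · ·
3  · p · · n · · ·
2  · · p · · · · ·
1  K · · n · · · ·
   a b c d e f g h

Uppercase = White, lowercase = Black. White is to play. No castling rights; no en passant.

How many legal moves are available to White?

0

White to move; king on a1.
In check: no.
Legal moves: none.
Count: 0.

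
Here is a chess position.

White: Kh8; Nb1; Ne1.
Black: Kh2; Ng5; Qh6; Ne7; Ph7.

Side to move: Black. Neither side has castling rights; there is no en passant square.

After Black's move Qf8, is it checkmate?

After Qf8: white king on h8; in check: yes, from the black queen on f8.
King squares — g7: attacked by Qf8; h7: attacked by Ng5; g8: attacked by Ne7.
White has no legal moves → checkmate.

yes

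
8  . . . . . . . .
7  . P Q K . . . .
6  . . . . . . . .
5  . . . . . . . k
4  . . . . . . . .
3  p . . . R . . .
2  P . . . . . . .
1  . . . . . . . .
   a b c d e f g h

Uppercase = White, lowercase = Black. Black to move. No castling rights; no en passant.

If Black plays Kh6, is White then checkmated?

no

After Kh6: white king on d7; in check: no.
White is not in check, so this cannot be checkmate.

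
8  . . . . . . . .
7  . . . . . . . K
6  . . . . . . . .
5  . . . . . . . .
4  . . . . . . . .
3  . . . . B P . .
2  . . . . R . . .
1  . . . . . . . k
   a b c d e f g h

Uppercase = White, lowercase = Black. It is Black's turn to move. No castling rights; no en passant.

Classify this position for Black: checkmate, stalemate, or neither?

stalemate

Black to move; black king on h1.
In check: no.
King squares — g1: attacked by Be3; g2: attacked by Re2; h2: attacked by Re2.
Legal moves for Black: none.
Not in check and no legal moves → stalemate.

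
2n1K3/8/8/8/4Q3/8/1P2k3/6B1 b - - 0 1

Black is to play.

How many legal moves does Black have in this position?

3

Black to move; king on e2.
In check: yes, from the white queen on e4.
Legal moves: Kd2, Kf1, Kd1.
Count: 3.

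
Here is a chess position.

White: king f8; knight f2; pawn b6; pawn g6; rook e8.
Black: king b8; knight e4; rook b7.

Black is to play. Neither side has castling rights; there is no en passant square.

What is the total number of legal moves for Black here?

0

Black to move; king on b8.
In check: yes, from the white rook on e8.
Legal moves: none.
Count: 0.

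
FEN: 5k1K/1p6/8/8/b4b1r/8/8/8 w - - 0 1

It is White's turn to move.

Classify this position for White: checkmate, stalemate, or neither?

White to move; white king on h8.
In check: yes, from the black rook on h4.
King squares — g7: attacked by Kf8; h7: attacked by Rh4; g8: attacked by Kf8.
Legal moves for White: none.
In check with no legal moves → checkmate.

checkmate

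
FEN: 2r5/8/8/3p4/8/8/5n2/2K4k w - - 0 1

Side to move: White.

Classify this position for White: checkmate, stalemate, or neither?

neither

White to move; white king on c1.
In check: yes, from the black rook on c8.
King squares — b1: available; d1: attacked by Nf2; b2: available; c2: attacked by Rc8; d2: available.
Legal moves for White: Kd2, Kb2, Kb1.
White is in check but has 3 legal moves → neither.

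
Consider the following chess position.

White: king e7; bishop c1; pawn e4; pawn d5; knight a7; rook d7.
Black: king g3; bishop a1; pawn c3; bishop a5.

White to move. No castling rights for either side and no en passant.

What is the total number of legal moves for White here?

White to move; king on e7.
In check: no.
Legal moves: Kf8, Ke8, Kf7, Kf6, Ke6, Kd6, Rd8, Rc7, Rb7, Rd6, Nc8, Nc6, Nb5, Bh6, Bg5, Bf4+, Be3, Ba3, Bd2, Bb2, d6, e5.
Count: 22.

22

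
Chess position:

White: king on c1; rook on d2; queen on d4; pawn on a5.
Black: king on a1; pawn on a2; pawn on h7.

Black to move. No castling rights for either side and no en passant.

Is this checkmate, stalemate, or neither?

Black to move; black king on a1.
In check: yes, from the white queen on d4.
King squares — b1: attacked by Kc1; a2: own pawn; b2: attacked by Kc1.
Legal moves for Black: none.
In check with no legal moves → checkmate.

checkmate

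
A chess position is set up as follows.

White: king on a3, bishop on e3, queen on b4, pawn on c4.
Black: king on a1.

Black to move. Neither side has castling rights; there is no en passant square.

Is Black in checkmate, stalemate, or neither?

stalemate

Black to move; black king on a1.
In check: no.
King squares — b1: attacked by Qb4; a2: attacked by Ka3; b2: attacked by Ka3.
Legal moves for Black: none.
Not in check and no legal moves → stalemate.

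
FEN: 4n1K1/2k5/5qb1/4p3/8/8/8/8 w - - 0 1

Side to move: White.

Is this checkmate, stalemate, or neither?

stalemate

White to move; white king on g8.
In check: no.
King squares — f7: attacked by Qf6; g7: attacked by Qf6; h7: attacked by Bg6; f8: attacked by Qf6; h8: attacked by Qf6.
Legal moves for White: none.
Not in check and no legal moves → stalemate.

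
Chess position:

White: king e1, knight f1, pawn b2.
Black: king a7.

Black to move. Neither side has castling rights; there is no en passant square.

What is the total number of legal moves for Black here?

Black to move; king on a7.
In check: no.
Legal moves: Kb8, Ka8, Kb7, Kb6, Ka6.
Count: 5.

5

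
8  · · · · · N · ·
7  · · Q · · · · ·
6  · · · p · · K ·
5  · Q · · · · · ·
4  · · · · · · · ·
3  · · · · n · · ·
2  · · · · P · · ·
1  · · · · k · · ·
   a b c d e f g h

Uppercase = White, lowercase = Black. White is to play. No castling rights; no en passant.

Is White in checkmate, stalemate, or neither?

White to move; white king on g6.
In check: no.
Legal moves for White include: Nh7, Nd7, Ne6, Qd8, Qc8, Qcb8, Qh7, Qg7, Qf7, Qe7, Qcd7, Qcb7, Qa7, Qxd6, Qcc6, Qcb6, Qcc5, Qca5+, ... (list truncated; more exist).
White has legal moves and is not in check → neither.

neither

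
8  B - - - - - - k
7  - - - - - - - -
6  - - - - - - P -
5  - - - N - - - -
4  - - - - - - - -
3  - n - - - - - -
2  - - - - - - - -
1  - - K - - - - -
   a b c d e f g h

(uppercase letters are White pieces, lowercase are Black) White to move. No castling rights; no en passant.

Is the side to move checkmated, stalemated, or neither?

neither

White to move; white king on c1.
In check: yes, from the black knight on b3.
King squares — b1: available; d1: available; b2: available; c2: available; d2: attacked by Nb3.
Legal moves for White: Kc2, Kb2, Kd1, Kb1.
White is in check but has 4 legal moves → neither.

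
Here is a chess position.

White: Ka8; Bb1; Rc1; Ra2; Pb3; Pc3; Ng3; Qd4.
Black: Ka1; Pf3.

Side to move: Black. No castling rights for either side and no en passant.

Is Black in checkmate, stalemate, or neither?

checkmate

Black to move; black king on a1.
In check: yes, from the white rook on a2.
King squares — b1: attacked by Rc1; a2: attacked by Bb1; b2: attacked by Ra2.
Legal moves for Black: none.
In check with no legal moves → checkmate.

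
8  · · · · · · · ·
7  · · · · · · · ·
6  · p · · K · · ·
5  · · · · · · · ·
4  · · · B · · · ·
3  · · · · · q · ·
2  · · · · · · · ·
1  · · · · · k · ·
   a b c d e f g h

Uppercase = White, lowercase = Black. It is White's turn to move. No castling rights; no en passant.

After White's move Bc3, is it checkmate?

no

After Bc3: black king on f1; in check: no.
Black is not in check, so this cannot be checkmate.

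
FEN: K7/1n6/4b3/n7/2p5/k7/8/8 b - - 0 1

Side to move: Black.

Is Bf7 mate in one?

After Bf7: white king on a8; in check: no.
White is not in check, so this cannot be checkmate.

no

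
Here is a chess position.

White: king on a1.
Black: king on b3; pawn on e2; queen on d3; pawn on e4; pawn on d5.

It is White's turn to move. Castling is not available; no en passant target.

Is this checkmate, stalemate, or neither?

White to move; white king on a1.
In check: no.
King squares — b1: attacked by Qd3; a2: attacked by Kb3; b2: attacked by Kb3.
Legal moves for White: none.
Not in check and no legal moves → stalemate.

stalemate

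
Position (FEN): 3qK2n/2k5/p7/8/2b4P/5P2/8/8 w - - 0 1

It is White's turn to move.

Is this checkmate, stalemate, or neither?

checkmate

White to move; white king on e8.
In check: yes, from the black queen on d8.
King squares — d7: attacked by Kc7; e7: attacked by Qd8; f7: attacked by Bc4; d8: attacked by Kc7; f8: attacked by Qd8.
Legal moves for White: none.
In check with no legal moves → checkmate.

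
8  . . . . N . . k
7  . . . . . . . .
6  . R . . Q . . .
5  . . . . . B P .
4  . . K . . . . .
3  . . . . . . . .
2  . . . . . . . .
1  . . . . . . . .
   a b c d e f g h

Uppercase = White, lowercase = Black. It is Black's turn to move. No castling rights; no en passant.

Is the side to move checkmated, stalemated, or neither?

stalemate

Black to move; black king on h8.
In check: no.
King squares — g7: attacked by Ne8; h7: attacked by Bf5; g8: attacked by Qe6.
Legal moves for Black: none.
Not in check and no legal moves → stalemate.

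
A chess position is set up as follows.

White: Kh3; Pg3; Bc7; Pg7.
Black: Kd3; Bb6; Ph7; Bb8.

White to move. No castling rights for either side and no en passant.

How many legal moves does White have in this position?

White to move; king on h3.
In check: no.
Legal moves: Bd8, Bxb8, Bd6, Bxb6, Be5, Bf4, Kh4, Kg4, Kh2, Kg2, g8=Q, g8=R, g8=B, g8=N, g4.
Count: 15.

15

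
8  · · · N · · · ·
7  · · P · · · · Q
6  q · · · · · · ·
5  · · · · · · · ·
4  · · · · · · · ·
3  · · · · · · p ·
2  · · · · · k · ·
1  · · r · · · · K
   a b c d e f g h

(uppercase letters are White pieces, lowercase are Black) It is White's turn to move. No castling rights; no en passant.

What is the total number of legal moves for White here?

0

White to move; king on h1.
In check: yes, from the black rook on c1.
Legal moves: none.
Count: 0.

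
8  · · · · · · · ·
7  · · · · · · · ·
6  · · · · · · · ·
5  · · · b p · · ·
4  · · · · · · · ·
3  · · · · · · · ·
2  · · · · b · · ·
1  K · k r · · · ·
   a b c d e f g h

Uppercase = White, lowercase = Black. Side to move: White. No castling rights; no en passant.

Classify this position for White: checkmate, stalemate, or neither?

White to move; white king on a1.
In check: no.
King squares — b1: attacked by Kc1; a2: attacked by Bd5; b2: attacked by Kc1.
Legal moves for White: none.
Not in check and no legal moves → stalemate.

stalemate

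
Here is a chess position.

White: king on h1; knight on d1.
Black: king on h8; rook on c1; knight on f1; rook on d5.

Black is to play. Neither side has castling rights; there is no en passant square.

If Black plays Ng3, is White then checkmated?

After Ng3: white king on h1; in check: yes, from the black knight on g3.
White has 3 legal replies: Kh2, Kg2, Kg1.
In check but a legal move exists → not checkmate.

no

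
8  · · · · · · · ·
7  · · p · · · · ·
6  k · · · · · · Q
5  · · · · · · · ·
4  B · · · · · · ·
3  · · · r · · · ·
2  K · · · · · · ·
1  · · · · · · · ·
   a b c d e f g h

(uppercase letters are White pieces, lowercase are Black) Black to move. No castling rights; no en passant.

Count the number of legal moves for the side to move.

5

Black to move; king on a6.
In check: yes, from the white queen on h6.
Legal moves: Kb7, Ka7, Ka5, Rd6, c6.
Count: 5.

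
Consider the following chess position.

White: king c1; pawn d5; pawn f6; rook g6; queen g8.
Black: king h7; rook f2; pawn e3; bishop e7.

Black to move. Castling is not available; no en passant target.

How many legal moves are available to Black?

Black to move; king on h7.
In check: yes, from the white queen on g8.
Legal moves: none.
Count: 0.

0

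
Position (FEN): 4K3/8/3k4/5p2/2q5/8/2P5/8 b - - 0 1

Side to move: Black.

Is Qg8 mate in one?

yes

After Qg8: white king on e8; in check: yes, from the black queen on g8.
King squares — d7: attacked by Kd6; e7: attacked by Kd6; f7: attacked by Qg8; d8: attacked by Qg8; f8: attacked by Qg8.
White has no legal moves → checkmate.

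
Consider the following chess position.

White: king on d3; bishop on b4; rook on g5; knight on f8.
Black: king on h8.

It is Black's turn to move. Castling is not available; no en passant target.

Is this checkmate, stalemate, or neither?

Black to move; black king on h8.
In check: no.
King squares — g7: attacked by Rg5; h7: attacked by Nf8; g8: attacked by Rg5.
Legal moves for Black: none.
Not in check and no legal moves → stalemate.

stalemate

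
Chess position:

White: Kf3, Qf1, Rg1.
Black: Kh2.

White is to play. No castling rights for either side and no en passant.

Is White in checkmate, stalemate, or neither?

neither

White to move; white king on f3.
In check: no.
Legal moves for White include: Kg4, Kf4, Ke4, Ke3, Kf2, Ke2, Rg8, Rg7, Rg6, Rg5, Rg4, Rg3, Rg2+, Rh1#, Qa6, Qb5, Qc4, Qh3+, ... (list truncated; more exist).
White has legal moves and is not in check → neither.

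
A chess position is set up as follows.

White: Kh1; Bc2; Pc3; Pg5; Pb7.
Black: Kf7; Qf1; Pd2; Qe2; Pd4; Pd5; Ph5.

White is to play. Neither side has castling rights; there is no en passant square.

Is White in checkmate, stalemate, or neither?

White to move; white king on h1.
In check: yes, from the black queen on f1.
King squares — g1: attacked by Qf1; g2: attacked by Qf1; h2: attacked by Qe2.
Legal moves for White: none.
In check with no legal moves → checkmate.

checkmate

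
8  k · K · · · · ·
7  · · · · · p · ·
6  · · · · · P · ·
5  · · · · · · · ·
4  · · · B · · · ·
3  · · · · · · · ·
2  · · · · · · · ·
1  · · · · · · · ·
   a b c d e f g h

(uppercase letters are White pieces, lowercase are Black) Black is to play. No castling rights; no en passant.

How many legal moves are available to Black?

0

Black to move; king on a8.
In check: no.
Legal moves: none.
Count: 0.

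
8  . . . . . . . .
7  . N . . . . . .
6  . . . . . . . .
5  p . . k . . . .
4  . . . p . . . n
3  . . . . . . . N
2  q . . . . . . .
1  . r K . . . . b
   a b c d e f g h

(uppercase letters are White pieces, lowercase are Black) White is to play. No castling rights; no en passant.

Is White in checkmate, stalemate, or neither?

White to move; white king on c1.
In check: yes, from the black rook on b1.
King squares — b1: attacked by Qa2; d1: attacked by Rb1; b2: attacked by Rb1; c2: attacked by Qa2; d2: attacked by Qa2.
Legal moves for White: none.
In check with no legal moves → checkmate.

checkmate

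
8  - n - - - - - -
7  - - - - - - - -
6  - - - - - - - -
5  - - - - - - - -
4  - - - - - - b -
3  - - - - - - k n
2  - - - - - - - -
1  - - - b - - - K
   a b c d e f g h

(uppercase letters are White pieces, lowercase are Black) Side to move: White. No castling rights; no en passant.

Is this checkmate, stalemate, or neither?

stalemate

White to move; white king on h1.
In check: no.
King squares — g1: attacked by Nh3; g2: attacked by Kg3; h2: attacked by Kg3.
Legal moves for White: none.
Not in check and no legal moves → stalemate.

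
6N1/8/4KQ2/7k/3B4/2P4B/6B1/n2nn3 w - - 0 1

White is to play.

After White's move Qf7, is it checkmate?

After Qf7: black king on h5; in check: yes, from the white queen on f7.
Black has 2 legal replies: Kg5, Kh4.
In check but a legal move exists → not checkmate.

no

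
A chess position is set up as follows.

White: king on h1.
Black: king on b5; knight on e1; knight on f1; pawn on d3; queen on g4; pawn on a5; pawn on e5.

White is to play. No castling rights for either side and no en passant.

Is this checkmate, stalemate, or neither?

stalemate

White to move; white king on h1.
In check: no.
King squares — g1: attacked by Qg4; g2: attacked by Ne1; h2: attacked by Nf1.
Legal moves for White: none.
Not in check and no legal moves → stalemate.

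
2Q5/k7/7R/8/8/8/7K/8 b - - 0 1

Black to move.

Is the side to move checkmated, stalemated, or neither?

Black to move; black king on a7.
In check: no.
King squares — a6: attacked by Rh6; b6: attacked by Rh6; b7: attacked by Qc8; a8: attacked by Qc8; b8: attacked by Qc8.
Legal moves for Black: none.
Not in check and no legal moves → stalemate.

stalemate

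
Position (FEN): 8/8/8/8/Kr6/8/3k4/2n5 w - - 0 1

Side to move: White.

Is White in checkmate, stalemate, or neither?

neither

White to move; white king on a4.
In check: yes, from the black rook on b4.
King squares — a3: available; b3: attacked by Nc1; b4: available; a5: available; b5: attacked by Rb4.
Legal moves for White: Ka5, Kxb4, Ka3.
White is in check but has 3 legal moves → neither.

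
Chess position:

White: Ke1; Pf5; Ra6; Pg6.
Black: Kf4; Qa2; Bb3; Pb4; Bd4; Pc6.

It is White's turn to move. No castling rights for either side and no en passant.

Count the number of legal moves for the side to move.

11

White to move; king on e1.
In check: no.
Legal moves: Ra8, Ra7, Rxc6, Rb6, Ra5, Ra4, Ra3, Rxa2, Kf1, g7, f6.
Count: 11.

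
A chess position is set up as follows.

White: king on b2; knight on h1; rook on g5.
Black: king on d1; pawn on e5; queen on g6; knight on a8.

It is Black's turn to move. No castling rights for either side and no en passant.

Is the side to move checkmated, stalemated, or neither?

Black to move; black king on d1.
In check: no.
Legal moves for Black include: Nc7, Nb6, Qg8, Qe8, Qh7, Qg7, Qf7, Qh6, Qf6, Qe6, Qd6, Qc6, Qb6+, Qa6, Qh5, Qxg5, Qf5, Qe4, ... (list truncated; more exist).
Black has legal moves and is not in check → neither.

neither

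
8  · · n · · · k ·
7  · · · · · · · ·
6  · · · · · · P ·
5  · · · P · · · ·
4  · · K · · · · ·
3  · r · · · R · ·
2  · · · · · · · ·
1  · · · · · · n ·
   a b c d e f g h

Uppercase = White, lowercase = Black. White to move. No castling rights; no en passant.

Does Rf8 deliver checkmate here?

no

After Rf8: black king on g8; in check: yes, from the white rook on f8.
Black has 2 legal replies: Kxf8, Kg7.
In check but a legal move exists → not checkmate.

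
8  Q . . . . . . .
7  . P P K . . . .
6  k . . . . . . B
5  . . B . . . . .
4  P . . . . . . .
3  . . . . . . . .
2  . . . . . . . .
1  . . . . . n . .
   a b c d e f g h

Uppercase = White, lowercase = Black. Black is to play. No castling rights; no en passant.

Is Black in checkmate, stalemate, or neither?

checkmate

Black to move; black king on a6.
In check: yes, from the white queen on a8.
King squares — a5: attacked by Qa8; b5: attacked by Pa4; b6: attacked by Bc5; a7: attacked by Bc5; b7: attacked by Qa8.
Legal moves for Black: none.
In check with no legal moves → checkmate.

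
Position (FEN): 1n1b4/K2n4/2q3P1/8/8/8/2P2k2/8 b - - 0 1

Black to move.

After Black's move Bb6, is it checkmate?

yes

After Bb6: white king on a7; in check: yes, from the black bishop on b6.
King squares — a6: attacked by Nb8; b6: attacked by Qc6; b7: attacked by Qc6; a8: attacked by Qc6; b8: attacked by Nd7.
White has no legal moves → checkmate.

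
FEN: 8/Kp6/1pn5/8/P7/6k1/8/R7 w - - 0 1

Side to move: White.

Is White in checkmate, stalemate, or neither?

White to move; white king on a7.
In check: yes, from the black knight on c6.
King squares — a6: attacked by Pb7; b6: available; b7: available; a8: available; b8: attacked by Nc6.
Legal moves for White: Ka8, Kxb7, Kxb6.
White is in check but has 3 legal moves → neither.

neither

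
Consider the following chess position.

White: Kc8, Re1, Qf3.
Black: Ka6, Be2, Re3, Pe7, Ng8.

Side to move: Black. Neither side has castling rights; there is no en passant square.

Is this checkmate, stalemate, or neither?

neither

Black to move; black king on a6.
In check: no.
Legal moves for Black include: Nh6, Nf6, Ka7, Kb6, Kb5, Ka5, Re6, Re5, Re4, Rxf3, Rd3, Rc3+, Rb3, Ra3, Bb5, Bc4, Bxf3, Bd3, ... (list truncated; more exist).
Black has legal moves and is not in check → neither.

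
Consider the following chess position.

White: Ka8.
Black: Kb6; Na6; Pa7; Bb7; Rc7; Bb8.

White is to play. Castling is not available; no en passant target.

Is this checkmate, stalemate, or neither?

checkmate

White to move; white king on a8.
In check: yes, from the black bishop on b7.
King squares — a7: attacked by Kb6; b7: attacked by Kb6; b8: attacked by Na6.
Legal moves for White: none.
In check with no legal moves → checkmate.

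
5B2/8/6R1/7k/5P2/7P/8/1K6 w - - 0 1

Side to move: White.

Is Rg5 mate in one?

no

After Rg5: black king on h5; in check: yes, from the white rook on g5.
Black has 1 legal reply: Kh4.
In check but a legal move exists → not checkmate.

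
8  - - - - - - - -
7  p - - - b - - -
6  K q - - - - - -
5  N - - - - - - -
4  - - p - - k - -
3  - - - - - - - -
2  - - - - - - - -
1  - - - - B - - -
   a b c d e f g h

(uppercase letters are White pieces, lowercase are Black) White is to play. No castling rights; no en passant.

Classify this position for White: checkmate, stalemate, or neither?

White to move; white king on a6.
In check: yes, from the black queen on b6.
King squares — a5: own knight; b5: attacked by Qb6; b6: attacked by Pa7; a7: attacked by Qb6; b7: attacked by Qb6.
Legal moves for White: none.
In check with no legal moves → checkmate.

checkmate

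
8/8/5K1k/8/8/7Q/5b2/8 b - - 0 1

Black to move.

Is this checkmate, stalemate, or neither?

Black to move; black king on h6.
In check: yes, from the white queen on h3.
King squares — g5: attacked by Kf6; h5: attacked by Qh3; g6: attacked by Kf6; g7: attacked by Kf6; h7: attacked by Qh3.
Legal moves for Black: Bh4+.
Black is in check but has 1 legal move → neither.

neither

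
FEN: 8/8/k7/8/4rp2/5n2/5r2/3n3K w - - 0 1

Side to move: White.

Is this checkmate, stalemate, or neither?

White to move; white king on h1.
In check: no.
King squares — g1: attacked by Nf3; g2: attacked by Rf2; h2: attacked by Rf2.
Legal moves for White: none.
Not in check and no legal moves → stalemate.

stalemate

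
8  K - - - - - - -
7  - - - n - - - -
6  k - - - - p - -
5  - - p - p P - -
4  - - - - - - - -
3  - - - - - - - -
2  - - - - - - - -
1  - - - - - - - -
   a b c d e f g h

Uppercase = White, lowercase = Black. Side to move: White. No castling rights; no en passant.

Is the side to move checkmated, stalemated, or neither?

White to move; white king on a8.
In check: no.
King squares — a7: attacked by Ka6; b7: attacked by Ka6; b8: attacked by Nd7.
Legal moves for White: none.
Not in check and no legal moves → stalemate.

stalemate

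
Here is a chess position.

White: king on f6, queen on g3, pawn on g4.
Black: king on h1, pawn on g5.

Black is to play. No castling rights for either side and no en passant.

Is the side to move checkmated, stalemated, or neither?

stalemate

Black to move; black king on h1.
In check: no.
King squares — g1: attacked by Qg3; g2: attacked by Qg3; h2: attacked by Qg3.
Legal moves for Black: none.
Not in check and no legal moves → stalemate.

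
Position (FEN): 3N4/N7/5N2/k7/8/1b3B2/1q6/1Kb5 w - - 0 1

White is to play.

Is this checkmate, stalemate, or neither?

checkmate

White to move; white king on b1.
In check: yes, from the black queen on b2.
King squares — a1: attacked by Qb2; c1: attacked by Qb2; a2: attacked by Qb2; b2: attacked by Bc1; c2: attacked by Qb2.
Legal moves for White: none.
In check with no legal moves → checkmate.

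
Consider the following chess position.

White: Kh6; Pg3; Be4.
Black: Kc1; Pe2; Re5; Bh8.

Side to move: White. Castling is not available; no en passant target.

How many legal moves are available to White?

16

White to move; king on h6.
In check: no.
Legal moves: Kh7, Kg6, Ba8, Bh7, Bb7, Bg6, Bc6, Bf5, Bd5, Bf3, Bd3, Bg2, Bc2, Bh1, Bb1, g4.
Count: 16.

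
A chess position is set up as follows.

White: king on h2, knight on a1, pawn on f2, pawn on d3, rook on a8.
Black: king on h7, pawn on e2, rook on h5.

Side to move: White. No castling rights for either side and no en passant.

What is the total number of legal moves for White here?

3

White to move; king on h2.
In check: yes, from the black rook on h5.
Legal moves: Kg3, Kg2, Kg1.
Count: 3.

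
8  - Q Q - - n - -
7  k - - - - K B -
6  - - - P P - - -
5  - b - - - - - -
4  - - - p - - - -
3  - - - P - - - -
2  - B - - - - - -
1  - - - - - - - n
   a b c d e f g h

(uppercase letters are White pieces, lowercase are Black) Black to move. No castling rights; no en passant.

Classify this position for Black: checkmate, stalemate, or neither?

Black to move; black king on a7.
In check: yes, from the white queen on b8.
King squares — a6: attacked by Qc8; b6: attacked by Qb8; b7: attacked by Qb8; a8: attacked by Qb8; b8: attacked by Qc8.
Legal moves for Black: none.
In check with no legal moves → checkmate.

checkmate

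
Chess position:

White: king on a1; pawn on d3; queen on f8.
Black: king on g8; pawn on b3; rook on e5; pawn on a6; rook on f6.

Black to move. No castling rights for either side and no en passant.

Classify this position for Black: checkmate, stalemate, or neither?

neither

Black to move; black king on g8.
In check: yes, from the white queen on f8.
King squares — f7: attacked by Qf8; g7: attacked by Qf8; h7: available; f8: available; h8: attacked by Qf8.
Legal moves for Black: Kxf8, Kh7, Rxf8.
Black is in check but has 3 legal moves → neither.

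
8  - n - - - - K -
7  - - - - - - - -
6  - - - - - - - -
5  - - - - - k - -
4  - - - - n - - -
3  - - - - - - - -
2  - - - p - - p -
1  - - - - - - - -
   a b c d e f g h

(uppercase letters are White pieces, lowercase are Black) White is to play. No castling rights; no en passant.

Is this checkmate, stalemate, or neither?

neither

White to move; white king on g8.
In check: no.
Legal moves for White: Kh8, Kf8, Kh7, Kg7, Kf7.
White has 5 legal moves and is not in check → neither.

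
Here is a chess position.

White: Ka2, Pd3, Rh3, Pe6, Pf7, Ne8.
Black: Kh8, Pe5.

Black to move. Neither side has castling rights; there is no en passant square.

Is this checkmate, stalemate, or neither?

checkmate

Black to move; black king on h8.
In check: yes, from the white rook on h3.
King squares — g7: attacked by Ne8; h7: attacked by Rh3; g8: attacked by Pf7.
Legal moves for Black: none.
In check with no legal moves → checkmate.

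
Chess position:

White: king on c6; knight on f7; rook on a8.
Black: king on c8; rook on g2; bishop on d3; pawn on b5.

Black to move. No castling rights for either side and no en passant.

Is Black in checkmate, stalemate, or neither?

checkmate

Black to move; black king on c8.
In check: yes, from the white rook on a8.
King squares — b7: attacked by Kc6; c7: attacked by Kc6; d7: attacked by Kc6; b8: attacked by Ra8; d8: attacked by Nf7.
Legal moves for Black: none.
In check with no legal moves → checkmate.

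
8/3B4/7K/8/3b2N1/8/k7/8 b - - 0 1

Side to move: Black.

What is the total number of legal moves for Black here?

18

Black to move; king on a2.
In check: no.
Legal moves: Bh8, Bg7+, Ba7, Bf6, Bb6, Be5, Bc5, Be3+, Bc3, Bf2, Bb2, Bg1, Ba1, Kb3, Ka3, Kb2, Kb1, Ka1.
Count: 18.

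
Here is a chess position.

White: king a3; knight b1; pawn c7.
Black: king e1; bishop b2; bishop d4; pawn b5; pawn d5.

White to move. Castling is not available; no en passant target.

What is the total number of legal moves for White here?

White to move; king on a3.
In check: yes, from the black bishop on b2.
Legal moves: Kb4, Kb3, Ka2.
Count: 3.

3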